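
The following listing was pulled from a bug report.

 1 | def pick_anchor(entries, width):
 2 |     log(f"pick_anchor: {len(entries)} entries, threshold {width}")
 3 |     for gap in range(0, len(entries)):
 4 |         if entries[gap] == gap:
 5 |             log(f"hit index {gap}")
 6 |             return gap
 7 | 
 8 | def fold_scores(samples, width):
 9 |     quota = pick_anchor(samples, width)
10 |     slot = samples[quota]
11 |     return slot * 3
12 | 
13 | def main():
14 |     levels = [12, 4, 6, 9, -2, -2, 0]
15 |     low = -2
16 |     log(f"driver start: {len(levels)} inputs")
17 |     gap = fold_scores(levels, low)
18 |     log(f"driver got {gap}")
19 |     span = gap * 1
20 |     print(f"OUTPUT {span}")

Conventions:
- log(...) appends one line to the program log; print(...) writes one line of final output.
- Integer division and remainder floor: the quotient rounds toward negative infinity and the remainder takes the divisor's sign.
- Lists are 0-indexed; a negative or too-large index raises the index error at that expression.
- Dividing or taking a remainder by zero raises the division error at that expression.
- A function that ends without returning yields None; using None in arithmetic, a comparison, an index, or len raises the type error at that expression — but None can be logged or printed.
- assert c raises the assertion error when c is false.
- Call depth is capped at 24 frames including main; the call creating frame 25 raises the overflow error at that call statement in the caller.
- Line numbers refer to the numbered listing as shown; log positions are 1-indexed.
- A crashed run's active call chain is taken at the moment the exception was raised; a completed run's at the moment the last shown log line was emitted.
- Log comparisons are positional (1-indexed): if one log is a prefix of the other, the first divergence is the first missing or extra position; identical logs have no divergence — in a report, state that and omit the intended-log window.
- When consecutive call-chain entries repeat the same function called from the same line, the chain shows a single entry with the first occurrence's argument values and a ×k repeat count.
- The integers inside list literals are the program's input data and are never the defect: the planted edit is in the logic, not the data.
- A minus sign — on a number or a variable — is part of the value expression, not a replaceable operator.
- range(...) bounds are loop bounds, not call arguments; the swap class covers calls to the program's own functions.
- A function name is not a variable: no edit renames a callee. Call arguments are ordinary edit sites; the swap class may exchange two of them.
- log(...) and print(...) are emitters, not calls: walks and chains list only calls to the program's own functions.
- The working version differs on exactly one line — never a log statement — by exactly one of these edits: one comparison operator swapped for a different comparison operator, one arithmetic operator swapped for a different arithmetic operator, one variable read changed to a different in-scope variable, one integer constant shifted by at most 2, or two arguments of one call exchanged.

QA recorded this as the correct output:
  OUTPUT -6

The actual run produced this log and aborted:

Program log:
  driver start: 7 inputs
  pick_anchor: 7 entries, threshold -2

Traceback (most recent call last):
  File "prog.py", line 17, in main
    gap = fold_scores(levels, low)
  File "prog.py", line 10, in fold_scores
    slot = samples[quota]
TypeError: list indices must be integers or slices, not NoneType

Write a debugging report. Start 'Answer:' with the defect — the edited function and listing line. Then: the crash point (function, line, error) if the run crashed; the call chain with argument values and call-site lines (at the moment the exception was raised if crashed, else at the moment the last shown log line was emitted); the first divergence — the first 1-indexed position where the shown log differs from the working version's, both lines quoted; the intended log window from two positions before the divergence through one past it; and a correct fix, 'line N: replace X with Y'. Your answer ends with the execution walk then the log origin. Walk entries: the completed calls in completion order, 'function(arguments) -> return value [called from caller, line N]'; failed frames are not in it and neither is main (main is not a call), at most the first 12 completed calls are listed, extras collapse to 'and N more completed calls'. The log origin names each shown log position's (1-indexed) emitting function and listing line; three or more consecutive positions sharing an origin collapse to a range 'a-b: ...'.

Answer: the defect is in pick_anchor at line 4.
Key fact: The faulty run's log stops after 2 lines; the working version's next line would be 'hit index 4'.
Crash: fold_scores, line 10, TypeError.
Call chain: main -> fold_scores([12, 4, 6, 9, -2, -2, 0], -2) (called at line 17).
First divergence: position 3 — the faulty run's log ends after 2 lines; the working version continues with 'hit index 4'.
Intended log window:
  1: driver start: 7 inputs
  2: pick_anchor: 7 entries, threshold -2
  3: hit index 4
  4: driver got -6
Execution walk:
  pick_anchor([12, 4, 6, 9, -2, -2, 0], -2) -> None  [called from fold_scores, line 9]
Origin of each log line:
  1: emitted by main (line 16)
  2: emitted by pick_anchor (line 2)
A correct fix: line 4: replace `entries[gap] == gap` with `entries[gap] == width`.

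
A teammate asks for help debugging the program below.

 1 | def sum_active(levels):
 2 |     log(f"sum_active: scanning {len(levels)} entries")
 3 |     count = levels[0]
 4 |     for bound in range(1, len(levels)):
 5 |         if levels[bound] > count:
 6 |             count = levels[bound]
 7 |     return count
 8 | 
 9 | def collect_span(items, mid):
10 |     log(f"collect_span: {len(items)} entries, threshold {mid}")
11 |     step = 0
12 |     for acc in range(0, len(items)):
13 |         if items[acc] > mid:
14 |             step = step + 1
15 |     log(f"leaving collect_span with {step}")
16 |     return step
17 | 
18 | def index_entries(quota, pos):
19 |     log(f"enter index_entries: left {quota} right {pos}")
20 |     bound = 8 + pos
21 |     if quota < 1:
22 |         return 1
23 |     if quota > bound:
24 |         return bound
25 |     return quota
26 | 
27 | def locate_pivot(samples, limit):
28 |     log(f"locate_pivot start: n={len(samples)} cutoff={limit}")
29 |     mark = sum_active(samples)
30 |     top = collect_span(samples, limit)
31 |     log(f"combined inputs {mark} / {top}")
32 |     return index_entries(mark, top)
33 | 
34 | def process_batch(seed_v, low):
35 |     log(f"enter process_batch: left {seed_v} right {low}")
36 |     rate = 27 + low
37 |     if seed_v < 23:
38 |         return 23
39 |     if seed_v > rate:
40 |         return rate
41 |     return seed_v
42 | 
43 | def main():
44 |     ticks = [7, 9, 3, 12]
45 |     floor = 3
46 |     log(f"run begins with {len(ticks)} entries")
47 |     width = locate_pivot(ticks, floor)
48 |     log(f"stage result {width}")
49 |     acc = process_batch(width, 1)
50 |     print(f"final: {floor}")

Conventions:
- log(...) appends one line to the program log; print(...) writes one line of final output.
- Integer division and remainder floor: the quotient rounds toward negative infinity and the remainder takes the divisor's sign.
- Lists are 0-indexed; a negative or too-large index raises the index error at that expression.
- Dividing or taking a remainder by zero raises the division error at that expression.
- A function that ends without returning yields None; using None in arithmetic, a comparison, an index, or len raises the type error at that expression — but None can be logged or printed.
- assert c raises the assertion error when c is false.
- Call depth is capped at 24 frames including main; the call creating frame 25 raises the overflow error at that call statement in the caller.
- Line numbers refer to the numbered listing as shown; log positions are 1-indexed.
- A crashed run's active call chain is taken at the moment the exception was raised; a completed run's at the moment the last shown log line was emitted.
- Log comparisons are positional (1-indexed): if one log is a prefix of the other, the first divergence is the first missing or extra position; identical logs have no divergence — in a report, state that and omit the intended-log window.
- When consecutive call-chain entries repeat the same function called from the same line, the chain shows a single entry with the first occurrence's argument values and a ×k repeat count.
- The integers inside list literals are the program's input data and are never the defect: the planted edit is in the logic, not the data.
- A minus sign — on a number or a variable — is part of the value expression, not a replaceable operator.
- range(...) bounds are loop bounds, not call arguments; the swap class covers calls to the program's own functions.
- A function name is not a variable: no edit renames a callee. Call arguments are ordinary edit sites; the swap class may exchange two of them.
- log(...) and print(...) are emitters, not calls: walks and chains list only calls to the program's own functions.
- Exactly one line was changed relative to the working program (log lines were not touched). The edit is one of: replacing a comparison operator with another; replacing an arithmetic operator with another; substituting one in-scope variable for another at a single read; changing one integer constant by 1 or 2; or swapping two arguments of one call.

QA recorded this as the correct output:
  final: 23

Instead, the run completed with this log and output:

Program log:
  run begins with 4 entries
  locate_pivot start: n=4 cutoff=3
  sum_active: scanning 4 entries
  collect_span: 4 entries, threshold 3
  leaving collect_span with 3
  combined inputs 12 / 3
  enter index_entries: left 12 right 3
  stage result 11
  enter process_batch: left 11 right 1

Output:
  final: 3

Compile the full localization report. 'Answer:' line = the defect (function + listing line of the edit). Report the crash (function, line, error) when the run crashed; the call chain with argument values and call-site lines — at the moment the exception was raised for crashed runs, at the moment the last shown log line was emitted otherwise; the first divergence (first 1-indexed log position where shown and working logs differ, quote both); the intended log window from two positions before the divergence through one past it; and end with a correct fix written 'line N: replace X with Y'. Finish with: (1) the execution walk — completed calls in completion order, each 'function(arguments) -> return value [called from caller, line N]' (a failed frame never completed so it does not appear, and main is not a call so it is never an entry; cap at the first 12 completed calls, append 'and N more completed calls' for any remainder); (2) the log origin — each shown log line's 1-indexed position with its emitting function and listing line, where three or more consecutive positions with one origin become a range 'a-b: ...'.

Answer: the defect is in main at line 50.
Key fact: Log streams are identical — the defect surfaces only in the printed output.
Call chain: main -> process_batch(11, 1) (called at line 49).
First divergence: none; the two logs match at every position.
Execution walk:
  sum_active([7, 9, 3, 12]) -> 12  [called from locate_pivot, line 29]
  collect_span([7, 9, 3, 12], 3) -> 3  [called from locate_pivot, line 30]
  index_entries(12, 3) -> 11  [called from locate_pivot, line 32]
  locate_pivot([7, 9, 3, 12], 3) -> 11  [called from main, line 47]
  process_batch(11, 1) -> 23  [called from main, line 49]
Log origin:
  1 — main, line 46
  2 — locate_pivot, line 28
  3 — sum_active, line 2
  4 — collect_span, line 10
  5 — collect_span, line 15
  6 — locate_pivot, line 31
  7 — index_entries, line 19
  8 — main, line 48
  9 — process_batch, line 35
A correct fix: line 50: replace `floor` with `acc`.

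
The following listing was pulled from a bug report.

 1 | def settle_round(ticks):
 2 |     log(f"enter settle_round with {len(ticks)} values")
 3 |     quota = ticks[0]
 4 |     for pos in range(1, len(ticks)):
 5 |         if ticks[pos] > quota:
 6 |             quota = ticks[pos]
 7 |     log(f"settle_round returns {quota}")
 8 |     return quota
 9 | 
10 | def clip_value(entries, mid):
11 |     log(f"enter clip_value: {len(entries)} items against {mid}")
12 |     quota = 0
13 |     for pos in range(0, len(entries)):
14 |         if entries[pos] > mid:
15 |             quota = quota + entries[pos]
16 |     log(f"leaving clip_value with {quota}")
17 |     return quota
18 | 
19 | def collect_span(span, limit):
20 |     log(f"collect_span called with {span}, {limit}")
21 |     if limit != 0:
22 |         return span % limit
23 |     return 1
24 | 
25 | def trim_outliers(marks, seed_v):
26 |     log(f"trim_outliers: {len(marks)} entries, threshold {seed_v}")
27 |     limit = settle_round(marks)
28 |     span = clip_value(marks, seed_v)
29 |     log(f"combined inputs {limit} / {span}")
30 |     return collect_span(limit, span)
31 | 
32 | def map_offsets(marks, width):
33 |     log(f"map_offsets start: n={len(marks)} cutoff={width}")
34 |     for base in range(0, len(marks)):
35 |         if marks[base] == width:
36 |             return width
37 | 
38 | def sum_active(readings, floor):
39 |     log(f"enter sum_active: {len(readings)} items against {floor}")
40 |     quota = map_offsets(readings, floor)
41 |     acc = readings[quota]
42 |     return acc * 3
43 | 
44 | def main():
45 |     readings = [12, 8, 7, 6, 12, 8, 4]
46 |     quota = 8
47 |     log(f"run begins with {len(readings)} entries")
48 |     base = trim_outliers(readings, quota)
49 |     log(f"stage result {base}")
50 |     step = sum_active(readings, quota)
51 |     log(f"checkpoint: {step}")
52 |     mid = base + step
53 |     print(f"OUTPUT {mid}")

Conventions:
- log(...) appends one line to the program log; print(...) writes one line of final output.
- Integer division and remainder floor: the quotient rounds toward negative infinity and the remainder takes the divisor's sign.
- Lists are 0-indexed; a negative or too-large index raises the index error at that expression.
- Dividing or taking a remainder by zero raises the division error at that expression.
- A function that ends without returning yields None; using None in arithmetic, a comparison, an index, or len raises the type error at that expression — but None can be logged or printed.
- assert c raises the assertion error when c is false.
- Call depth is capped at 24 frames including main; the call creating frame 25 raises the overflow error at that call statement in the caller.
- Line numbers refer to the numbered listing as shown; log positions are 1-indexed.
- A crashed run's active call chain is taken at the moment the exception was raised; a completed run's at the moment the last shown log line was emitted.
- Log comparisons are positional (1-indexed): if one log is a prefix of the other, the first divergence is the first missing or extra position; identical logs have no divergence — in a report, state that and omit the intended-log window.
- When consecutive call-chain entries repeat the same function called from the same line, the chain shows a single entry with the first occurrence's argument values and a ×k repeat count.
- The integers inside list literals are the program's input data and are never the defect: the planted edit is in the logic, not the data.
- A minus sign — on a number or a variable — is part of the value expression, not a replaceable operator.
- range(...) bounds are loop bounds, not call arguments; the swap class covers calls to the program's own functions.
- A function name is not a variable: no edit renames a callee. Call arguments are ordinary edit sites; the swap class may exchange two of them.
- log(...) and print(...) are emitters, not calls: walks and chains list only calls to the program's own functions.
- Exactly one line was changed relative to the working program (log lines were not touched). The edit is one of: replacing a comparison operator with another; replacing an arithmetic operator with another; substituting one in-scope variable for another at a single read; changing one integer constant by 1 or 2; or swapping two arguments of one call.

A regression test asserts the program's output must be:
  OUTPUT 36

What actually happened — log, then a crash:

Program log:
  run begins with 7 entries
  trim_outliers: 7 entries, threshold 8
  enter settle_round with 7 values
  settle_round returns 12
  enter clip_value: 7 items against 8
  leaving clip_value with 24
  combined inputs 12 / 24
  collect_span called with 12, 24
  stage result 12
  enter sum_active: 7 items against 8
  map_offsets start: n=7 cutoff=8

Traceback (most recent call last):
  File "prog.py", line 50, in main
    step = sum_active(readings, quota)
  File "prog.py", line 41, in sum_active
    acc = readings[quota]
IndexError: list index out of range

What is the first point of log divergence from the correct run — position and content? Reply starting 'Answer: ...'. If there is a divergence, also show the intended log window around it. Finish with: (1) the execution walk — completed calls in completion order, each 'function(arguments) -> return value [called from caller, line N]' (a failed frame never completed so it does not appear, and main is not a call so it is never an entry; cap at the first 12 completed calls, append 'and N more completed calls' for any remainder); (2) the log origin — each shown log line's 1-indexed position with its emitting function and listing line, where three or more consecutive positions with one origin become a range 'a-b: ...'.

Answer: position 12 — the faulty run's log ends after 11 lines; the working version continues with 'checkpoint: 24'.
Intended log window:
  10: enter sum_active: 7 items against 8
  11: map_offsets start: n=7 cutoff=8
  12: checkpoint: 24
Execution walk:
  settle_round([12, 8, 7, 6, 12, 8, 4]) -> 12  [called from trim_outliers, line 27]
  clip_value([12, 8, 7, 6, 12, 8, 4], 8) -> 24  [called from trim_outliers, line 28]
  collect_span(12, 24) -> 12  [called from trim_outliers, line 30]
  trim_outliers([12, 8, 7, 6, 12, 8, 4], 8) -> 12  [called from main, line 48]
  map_offsets([12, 8, 7, 6, 12, 8, 4], 8) -> 8  [called from sum_active, line 40]
Log line origins:
  1: logged in main at line 47
  2: logged in trim_outliers at line 26
  3: logged in settle_round at line 2
  4: logged in settle_round at line 7
  5: logged in clip_value at line 11
  6: logged in clip_value at line 16
  7: logged in trim_outliers at line 29
  8: logged in collect_span at line 20
  9: logged in main at line 49
  10: logged in sum_active at line 39
  11: logged in map_offsets at line 33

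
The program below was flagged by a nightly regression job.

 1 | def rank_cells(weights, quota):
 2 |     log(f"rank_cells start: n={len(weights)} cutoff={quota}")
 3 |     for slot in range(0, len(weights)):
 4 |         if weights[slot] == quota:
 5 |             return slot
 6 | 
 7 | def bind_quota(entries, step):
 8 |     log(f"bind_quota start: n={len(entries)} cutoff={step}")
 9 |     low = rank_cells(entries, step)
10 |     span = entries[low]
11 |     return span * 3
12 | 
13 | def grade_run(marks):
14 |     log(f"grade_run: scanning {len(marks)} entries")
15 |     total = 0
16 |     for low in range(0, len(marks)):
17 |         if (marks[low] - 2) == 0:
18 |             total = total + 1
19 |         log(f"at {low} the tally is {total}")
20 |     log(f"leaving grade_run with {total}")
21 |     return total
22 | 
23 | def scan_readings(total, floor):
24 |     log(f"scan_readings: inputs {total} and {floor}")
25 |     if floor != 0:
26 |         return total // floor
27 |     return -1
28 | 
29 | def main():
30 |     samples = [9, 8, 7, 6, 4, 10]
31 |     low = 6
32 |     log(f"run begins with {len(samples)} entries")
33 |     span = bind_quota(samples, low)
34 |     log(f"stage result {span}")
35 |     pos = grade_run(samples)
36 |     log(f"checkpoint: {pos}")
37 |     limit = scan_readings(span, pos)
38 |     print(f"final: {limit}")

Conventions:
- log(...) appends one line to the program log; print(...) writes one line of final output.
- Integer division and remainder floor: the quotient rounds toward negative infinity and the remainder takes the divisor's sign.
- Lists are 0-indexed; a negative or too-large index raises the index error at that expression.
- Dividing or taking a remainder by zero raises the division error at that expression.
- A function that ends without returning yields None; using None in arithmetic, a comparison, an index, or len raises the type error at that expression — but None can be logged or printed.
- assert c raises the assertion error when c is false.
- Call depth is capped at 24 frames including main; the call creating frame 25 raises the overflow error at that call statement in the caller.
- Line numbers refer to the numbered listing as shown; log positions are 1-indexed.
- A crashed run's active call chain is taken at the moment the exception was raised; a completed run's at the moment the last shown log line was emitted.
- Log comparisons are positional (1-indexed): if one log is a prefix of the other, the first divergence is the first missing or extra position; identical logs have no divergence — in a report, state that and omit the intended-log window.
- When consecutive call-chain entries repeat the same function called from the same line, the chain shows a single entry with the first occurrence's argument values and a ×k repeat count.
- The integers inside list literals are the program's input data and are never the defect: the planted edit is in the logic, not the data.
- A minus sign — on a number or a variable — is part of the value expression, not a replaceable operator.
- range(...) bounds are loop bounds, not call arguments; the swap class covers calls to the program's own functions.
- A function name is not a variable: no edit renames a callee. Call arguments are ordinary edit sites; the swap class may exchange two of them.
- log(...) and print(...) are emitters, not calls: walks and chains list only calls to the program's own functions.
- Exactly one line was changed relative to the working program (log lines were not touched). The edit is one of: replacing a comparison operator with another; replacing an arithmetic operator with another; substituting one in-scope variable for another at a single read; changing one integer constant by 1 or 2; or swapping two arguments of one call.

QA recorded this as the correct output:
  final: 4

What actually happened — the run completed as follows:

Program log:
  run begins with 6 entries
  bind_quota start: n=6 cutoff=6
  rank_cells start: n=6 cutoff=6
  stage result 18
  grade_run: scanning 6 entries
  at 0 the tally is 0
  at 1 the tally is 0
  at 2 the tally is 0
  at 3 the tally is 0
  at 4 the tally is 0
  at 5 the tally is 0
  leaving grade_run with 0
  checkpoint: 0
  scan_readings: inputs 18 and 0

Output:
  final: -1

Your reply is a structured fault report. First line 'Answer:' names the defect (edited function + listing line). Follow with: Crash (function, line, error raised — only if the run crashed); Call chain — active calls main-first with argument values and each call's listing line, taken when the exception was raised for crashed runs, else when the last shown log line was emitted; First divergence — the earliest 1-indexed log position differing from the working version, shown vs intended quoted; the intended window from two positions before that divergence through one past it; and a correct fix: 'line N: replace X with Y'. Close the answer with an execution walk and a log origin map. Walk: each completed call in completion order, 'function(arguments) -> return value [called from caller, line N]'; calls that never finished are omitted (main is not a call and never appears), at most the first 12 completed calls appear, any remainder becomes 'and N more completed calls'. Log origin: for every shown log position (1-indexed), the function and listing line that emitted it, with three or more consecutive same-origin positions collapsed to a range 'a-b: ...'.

Answer: the defect is in grade_run at line 17.
Key observation: Everything matches until log position 7, which reads 'at 1 the tally is 0' in place of 'at 1 the tally is 1'.
Call chain: main -> scan_readings(18, 0) (called at line 37).
First divergence: position 7 — shown 'at 1 the tally is 0', intended 'at 1 the tally is 1'.
Intended log window:
  5: grade_run: scanning 6 entries
  6: at 0 the tally is 0
  7: at 1 the tally is 1
  8: at 2 the tally is 1
Execution walk:
  rank_cells([9, 8, 7, 6, 4, 10], 6) -> 3  [called from bind_quota, line 9]
  bind_quota([9, 8, 7, 6, 4, 10], 6) -> 18  [called from main, line 33]
  grade_run([9, 8, 7, 6, 4, 10]) -> 0  [called from main, line 35]
  scan_readings(18, 0) -> -1  [called from main, line 37]
Origin of each log line:
  1: logged in main at line 32
  2: logged in bind_quota at line 8
  3: logged in rank_cells at line 2
  4: logged in main at line 34
  5: logged in grade_run at line 14
  6-11: logged in grade_run at line 19
  12: logged in grade_run at line 20
  13: logged in main at line 36
  14: logged in scan_readings at line 24
A correct fix: line 17: replace `-` with `%`.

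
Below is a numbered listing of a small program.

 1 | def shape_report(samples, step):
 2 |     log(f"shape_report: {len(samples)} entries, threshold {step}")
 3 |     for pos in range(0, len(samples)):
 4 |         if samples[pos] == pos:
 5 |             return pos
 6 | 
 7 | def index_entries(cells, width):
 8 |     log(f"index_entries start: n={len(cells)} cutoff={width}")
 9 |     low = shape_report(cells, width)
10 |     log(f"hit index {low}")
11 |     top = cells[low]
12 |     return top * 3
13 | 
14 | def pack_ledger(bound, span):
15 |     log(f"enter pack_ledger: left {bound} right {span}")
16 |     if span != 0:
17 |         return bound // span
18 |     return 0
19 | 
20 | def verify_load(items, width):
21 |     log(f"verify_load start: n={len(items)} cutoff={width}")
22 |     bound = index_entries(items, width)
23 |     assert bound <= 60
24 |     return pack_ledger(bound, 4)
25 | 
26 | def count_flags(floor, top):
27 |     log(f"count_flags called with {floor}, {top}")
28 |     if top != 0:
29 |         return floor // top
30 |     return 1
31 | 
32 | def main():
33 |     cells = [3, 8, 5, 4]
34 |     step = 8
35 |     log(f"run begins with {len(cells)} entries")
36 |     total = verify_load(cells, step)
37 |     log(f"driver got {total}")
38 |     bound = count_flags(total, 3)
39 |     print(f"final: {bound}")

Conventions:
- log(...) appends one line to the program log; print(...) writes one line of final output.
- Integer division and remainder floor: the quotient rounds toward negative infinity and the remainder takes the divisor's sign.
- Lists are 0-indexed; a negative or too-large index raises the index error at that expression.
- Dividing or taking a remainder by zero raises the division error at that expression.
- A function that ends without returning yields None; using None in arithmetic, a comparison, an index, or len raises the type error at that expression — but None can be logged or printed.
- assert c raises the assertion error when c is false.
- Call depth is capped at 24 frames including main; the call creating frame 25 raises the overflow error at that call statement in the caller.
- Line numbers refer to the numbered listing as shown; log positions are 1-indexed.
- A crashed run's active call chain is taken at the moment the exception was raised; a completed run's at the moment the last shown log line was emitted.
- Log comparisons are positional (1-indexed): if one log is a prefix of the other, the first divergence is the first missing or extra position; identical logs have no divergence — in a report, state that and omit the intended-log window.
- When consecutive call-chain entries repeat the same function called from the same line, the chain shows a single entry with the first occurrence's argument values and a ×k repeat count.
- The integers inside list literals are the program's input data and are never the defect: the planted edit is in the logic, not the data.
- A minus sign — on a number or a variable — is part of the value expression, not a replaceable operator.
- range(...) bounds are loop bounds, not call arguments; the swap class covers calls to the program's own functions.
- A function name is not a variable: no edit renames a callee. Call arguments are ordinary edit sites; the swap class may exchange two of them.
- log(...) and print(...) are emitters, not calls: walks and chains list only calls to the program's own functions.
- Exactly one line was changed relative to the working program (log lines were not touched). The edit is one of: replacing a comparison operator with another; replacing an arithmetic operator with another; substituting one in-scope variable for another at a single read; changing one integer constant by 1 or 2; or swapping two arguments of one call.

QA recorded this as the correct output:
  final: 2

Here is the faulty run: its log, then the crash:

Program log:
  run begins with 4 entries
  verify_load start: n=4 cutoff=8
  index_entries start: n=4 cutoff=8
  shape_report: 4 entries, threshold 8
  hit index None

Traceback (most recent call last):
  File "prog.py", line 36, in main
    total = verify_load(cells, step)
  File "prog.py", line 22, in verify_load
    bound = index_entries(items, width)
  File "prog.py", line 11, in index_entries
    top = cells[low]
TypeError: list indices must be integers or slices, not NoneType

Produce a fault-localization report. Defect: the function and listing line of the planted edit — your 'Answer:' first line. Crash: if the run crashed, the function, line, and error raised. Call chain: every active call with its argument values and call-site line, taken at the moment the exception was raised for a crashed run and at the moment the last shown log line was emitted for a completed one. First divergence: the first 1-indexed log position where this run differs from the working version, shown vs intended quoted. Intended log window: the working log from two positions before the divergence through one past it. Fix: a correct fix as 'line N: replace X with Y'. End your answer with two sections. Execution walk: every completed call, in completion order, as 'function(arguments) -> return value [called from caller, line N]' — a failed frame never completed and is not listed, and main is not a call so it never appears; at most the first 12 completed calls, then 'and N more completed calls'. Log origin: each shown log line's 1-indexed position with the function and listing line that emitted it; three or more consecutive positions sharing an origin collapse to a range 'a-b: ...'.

Answer: the defect is in shape_report at line 4.
Key observation: Position 5 is the first bad log line: 'hit index None' should read 'hit index 1'.
Crash: index_entries, line 11, TypeError.
Call chain: main -> verify_load([3, 8, 5, 4], 8) (called at line 36) -> index_entries([3, 8, 5, 4], 8) (called at line 22).
First divergence: position 5; shown 'hit index None' vs intended 'hit index 1'.
Intended log window:
  3: index_entries start: n=4 cutoff=8
  4: shape_report: 4 entries, threshold 8
  5: hit index 1
  6: enter pack_ledger: left 24 right 4
Execution walk:
  shape_report([3, 8, 5, 4], 8) -> None  [called from index_entries, line 9]
Origin of each log line:
  1: emitted by main (line 35)
  2: emitted by verify_load (line 21)
  3: emitted by index_entries (line 8)
  4: emitted by shape_report (line 2)
  5: emitted by index_entries (line 10)
A correct fix: line 4: replace `samples[pos] == pos` with `samples[pos] == step`.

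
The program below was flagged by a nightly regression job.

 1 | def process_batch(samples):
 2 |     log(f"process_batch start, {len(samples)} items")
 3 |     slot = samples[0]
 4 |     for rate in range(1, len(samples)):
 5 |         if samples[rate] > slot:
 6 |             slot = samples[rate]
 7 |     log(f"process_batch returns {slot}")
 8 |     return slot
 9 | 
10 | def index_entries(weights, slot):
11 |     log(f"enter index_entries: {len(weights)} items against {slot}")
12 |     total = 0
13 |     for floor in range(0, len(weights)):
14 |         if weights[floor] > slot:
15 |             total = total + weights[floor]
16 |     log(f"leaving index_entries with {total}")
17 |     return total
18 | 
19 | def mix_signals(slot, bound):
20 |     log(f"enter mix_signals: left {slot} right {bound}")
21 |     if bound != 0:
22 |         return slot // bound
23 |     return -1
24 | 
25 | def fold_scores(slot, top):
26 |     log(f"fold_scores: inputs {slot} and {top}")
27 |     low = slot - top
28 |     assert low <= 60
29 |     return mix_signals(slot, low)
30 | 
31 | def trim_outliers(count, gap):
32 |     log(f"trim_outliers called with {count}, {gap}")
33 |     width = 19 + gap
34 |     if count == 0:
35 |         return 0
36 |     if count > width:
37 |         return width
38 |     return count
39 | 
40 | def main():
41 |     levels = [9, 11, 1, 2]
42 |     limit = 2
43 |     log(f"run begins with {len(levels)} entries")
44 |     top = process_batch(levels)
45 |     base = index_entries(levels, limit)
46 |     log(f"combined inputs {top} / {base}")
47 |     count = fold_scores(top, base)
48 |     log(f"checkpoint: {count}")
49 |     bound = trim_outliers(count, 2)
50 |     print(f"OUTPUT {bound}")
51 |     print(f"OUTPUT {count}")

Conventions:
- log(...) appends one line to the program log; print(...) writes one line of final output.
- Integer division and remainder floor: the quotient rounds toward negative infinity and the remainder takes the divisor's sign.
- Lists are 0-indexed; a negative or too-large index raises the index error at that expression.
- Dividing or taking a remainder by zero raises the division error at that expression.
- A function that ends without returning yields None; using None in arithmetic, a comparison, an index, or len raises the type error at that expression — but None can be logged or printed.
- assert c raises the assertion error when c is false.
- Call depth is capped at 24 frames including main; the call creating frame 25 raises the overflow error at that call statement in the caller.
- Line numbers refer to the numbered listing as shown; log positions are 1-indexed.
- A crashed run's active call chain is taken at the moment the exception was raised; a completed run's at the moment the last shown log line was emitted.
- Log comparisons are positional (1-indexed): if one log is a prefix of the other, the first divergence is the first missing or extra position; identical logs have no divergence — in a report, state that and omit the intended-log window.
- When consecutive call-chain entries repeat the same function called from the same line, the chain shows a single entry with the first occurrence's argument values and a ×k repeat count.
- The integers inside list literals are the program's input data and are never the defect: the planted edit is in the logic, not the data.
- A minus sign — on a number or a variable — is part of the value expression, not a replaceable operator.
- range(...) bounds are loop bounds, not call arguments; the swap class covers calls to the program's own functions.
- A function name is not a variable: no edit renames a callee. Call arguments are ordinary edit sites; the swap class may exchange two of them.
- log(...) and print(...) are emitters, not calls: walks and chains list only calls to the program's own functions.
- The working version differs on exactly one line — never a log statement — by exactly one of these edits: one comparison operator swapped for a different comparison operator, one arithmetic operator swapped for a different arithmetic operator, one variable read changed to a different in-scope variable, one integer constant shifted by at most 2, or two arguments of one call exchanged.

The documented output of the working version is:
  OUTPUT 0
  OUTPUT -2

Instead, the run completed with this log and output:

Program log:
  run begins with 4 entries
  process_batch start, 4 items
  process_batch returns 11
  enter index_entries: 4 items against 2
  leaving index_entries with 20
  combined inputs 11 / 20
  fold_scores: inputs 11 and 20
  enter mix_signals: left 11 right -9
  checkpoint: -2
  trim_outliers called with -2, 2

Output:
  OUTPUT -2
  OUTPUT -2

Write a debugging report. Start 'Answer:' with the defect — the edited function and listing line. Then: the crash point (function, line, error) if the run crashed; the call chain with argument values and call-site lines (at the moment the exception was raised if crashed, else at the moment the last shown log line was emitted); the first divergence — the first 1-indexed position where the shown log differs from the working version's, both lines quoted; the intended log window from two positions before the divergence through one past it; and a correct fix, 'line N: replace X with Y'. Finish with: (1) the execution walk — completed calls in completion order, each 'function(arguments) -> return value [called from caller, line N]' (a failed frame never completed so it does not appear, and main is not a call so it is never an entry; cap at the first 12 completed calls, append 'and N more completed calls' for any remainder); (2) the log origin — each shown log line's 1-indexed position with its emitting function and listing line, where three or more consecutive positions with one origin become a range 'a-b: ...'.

Answer: the defect is in trim_outliers at line 34.
Key observation: No log line changed; the fault shows up purely in the output.
Call chain: main -> trim_outliers(-2, 2) (called at line 49).
First divergence: none; the two logs match at every position.
Execution walk:
  process_batch([9, 11, 1, 2]) -> 11  [called from main, line 44]
  index_entries([9, 11, 1, 2], 2) -> 20  [called from main, line 45]
  mix_signals(11, -9) -> -2  [called from fold_scores, line 29]
  fold_scores(11, 20) -> -2  [called from main, line 47]
  trim_outliers(-2, 2) -> -2  [called from main, line 49]
Log line origins:
  1: from main, line 43
  2: from process_batch, line 2
  3: from process_batch, line 7
  4: from index_entries, line 11
  5: from index_entries, line 16
  6: from main, line 46
  7: from fold_scores, line 26
  8: from mix_signals, line 20
  9: from main, line 48
  10: from trim_outliers, line 32
A correct fix: line 34: replace `==` with `<`.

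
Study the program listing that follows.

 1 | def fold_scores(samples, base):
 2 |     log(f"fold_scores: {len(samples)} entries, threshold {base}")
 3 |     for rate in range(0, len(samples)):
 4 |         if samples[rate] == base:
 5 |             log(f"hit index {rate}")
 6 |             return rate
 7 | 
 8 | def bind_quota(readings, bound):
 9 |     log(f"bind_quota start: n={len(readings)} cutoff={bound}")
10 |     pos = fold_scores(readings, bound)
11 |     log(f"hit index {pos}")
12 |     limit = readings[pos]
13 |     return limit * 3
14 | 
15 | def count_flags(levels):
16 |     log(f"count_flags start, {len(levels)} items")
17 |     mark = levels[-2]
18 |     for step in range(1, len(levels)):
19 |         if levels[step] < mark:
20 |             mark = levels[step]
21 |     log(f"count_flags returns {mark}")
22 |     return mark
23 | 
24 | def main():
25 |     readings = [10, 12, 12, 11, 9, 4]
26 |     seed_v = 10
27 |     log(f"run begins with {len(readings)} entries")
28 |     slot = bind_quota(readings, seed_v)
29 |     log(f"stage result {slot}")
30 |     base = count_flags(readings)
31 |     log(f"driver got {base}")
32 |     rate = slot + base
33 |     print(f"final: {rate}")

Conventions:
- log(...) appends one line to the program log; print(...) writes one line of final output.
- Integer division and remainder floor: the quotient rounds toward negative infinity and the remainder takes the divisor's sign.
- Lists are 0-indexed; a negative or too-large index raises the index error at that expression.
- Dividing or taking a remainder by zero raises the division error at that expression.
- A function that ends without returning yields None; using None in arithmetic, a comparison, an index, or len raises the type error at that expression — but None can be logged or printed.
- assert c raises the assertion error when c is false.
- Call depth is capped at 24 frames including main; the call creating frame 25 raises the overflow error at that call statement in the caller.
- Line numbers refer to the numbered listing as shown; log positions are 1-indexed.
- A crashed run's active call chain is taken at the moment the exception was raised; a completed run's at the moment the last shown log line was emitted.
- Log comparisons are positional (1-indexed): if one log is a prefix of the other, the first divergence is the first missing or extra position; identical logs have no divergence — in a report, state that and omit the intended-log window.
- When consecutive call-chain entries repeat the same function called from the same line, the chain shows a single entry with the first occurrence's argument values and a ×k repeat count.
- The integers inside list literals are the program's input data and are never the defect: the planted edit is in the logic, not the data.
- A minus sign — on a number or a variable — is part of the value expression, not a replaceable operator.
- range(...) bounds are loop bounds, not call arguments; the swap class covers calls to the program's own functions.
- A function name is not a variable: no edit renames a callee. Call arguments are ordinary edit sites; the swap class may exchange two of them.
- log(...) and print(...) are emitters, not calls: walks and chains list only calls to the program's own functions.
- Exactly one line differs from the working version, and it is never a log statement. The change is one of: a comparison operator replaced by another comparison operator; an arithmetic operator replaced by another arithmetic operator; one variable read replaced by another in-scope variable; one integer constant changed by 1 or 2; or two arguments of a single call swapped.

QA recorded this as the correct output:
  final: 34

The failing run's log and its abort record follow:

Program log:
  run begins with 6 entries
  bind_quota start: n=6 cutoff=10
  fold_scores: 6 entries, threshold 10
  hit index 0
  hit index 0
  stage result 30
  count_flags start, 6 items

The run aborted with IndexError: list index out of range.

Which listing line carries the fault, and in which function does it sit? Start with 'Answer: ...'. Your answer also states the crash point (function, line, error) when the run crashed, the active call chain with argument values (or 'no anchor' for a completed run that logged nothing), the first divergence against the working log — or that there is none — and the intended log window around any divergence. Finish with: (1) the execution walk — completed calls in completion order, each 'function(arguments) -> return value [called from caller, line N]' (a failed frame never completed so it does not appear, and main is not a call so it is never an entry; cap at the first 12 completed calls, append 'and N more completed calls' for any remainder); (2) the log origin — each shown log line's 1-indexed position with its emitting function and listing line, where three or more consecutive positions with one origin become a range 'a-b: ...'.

Answer: the defect is in count_flags at line 17.
Key observation: The faulty run's log stops after 7 lines; the working version's next line would be 'count_flags returns 4'.
Crash: count_flags, line 17, IndexError.
Call chain: main -> count_flags([10, 12, 12, 11, 9, 4]) (called at line 30).
First divergence: position 8 — after 7 matching lines the faulty run goes silent; intended next line 'count_flags returns 4'.
Intended log window:
  6: stage result 30
  7: count_flags start, 6 items
  8: count_flags returns 4
  9: driver got 4
Execution walk:
  fold_scores([10, 12, 12, 11, 9, 4], 10) -> 0  [called from bind_quota, line 10]
  bind_quota([10, 12, 12, 11, 9, 4], 10) -> 30  [called from main, line 28]
Origin of each log line:
  1: logged in main at line 27
  2: logged in bind_quota at line 9
  3: logged in fold_scores at line 2
  4: logged in fold_scores at line 5
  5: logged in bind_quota at line 11
  6: logged in main at line 29
  7: logged in count_flags at line 16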